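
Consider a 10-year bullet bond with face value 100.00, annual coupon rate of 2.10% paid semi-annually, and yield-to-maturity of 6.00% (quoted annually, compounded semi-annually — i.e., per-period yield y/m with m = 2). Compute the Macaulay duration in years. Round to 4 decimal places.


Answer: Macaulay duration = 8.8472 years

Derivation:
Coupon per period c = face * coupon_rate / m = 1.050000
Periods per year m = 2; per-period yield y/m = 0.030000
Number of cashflows N = 20
Cashflows (t years, CF_t, discount factor 1/(1+y/m)^(m*t), PV):
  t = 0.5000: CF_t = 1.050000, DF = 0.970874, PV = 1.019417
  t = 1.0000: CF_t = 1.050000, DF = 0.942596, PV = 0.989726
  t = 1.5000: CF_t = 1.050000, DF = 0.915142, PV = 0.960899
  t = 2.0000: CF_t = 1.050000, DF = 0.888487, PV = 0.932911
  t = 2.5000: CF_t = 1.050000, DF = 0.862609, PV = 0.905739
  t = 3.0000: CF_t = 1.050000, DF = 0.837484, PV = 0.879358
  t = 3.5000: CF_t = 1.050000, DF = 0.813092, PV = 0.853746
  t = 4.0000: CF_t = 1.050000, DF = 0.789409, PV = 0.828880
  t = 4.5000: CF_t = 1.050000, DF = 0.766417, PV = 0.804738
  t = 5.0000: CF_t = 1.050000, DF = 0.744094, PV = 0.781299
  t = 5.5000: CF_t = 1.050000, DF = 0.722421, PV = 0.758542
  t = 6.0000: CF_t = 1.050000, DF = 0.701380, PV = 0.736449
  t = 6.5000: CF_t = 1.050000, DF = 0.680951, PV = 0.714999
  t = 7.0000: CF_t = 1.050000, DF = 0.661118, PV = 0.694174
  t = 7.5000: CF_t = 1.050000, DF = 0.641862, PV = 0.673955
  t = 8.0000: CF_t = 1.050000, DF = 0.623167, PV = 0.654325
  t = 8.5000: CF_t = 1.050000, DF = 0.605016, PV = 0.635267
  t = 9.0000: CF_t = 1.050000, DF = 0.587395, PV = 0.616764
  t = 9.5000: CF_t = 1.050000, DF = 0.570286, PV = 0.598800
  t = 10.0000: CF_t = 101.050000, DF = 0.553676, PV = 55.948935
Price P = sum_t PV_t = 70.988924
Macaulay numerator sum_t t * PV_t:
  t * PV_t at t = 0.5000: 0.509709
  t * PV_t at t = 1.0000: 0.989726
  t * PV_t at t = 1.5000: 1.441348
  t * PV_t at t = 2.0000: 1.865823
  t * PV_t at t = 2.5000: 2.264348
  t * PV_t at t = 3.0000: 2.638075
  t * PV_t at t = 3.5000: 2.988111
  t * PV_t at t = 4.0000: 3.315519
  t * PV_t at t = 4.5000: 3.621319
  t * PV_t at t = 5.0000: 3.906493
  t * PV_t at t = 5.5000: 4.171983
  t * PV_t at t = 6.0000: 4.418693
  t * PV_t at t = 6.5000: 4.647493
  t * PV_t at t = 7.0000: 4.859216
  t * PV_t at t = 7.5000: 5.054663
  t * PV_t at t = 8.0000: 5.234602
  t * PV_t at t = 8.5000: 5.399772
  t * PV_t at t = 9.0000: 5.550879
  t * PV_t at t = 9.5000: 5.688603
  t * PV_t at t = 10.0000: 559.489350
Macaulay duration D = (sum_t t * PV_t) / P = 628.055725 / 70.988924 = 8.847235


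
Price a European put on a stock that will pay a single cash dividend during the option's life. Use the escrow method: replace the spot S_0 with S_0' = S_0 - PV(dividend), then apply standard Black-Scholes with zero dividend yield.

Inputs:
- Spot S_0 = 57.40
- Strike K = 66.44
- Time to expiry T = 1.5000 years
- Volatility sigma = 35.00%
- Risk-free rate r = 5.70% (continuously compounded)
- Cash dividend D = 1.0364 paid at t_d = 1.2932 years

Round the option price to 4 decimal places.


PV(D) = D * exp(-r * t_d) = 1.0364 * 0.92893882 = 0.96275219
S_0' = S_0 - PV(D) = 57.4000 - 0.96275219 = 56.43724781
d1 = (ln(S_0'/K) + (r + sigma^2/2)*T) / (sigma*sqrt(T)) = 0.03313828
d2 = d1 - sigma*sqrt(T) = -0.39552243
exp(-rT) = 0.91805314
N(-d1) = 0.48678216; N(-d2) = 0.65377131
P = K * exp(-rT) * N(-d2) - S_0' * N(-d1) = 66.4400 * 0.91805314 * 0.65377131 - 56.43724781 * 0.48678216 = 12.4044

Answer: Price = 12.4044


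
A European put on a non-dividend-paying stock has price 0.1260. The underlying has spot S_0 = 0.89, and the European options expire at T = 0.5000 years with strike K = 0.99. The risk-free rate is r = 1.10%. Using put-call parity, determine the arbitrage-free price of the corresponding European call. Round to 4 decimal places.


Answer: Call price = 0.0314

Derivation:
Put-call parity: C - P = S_0 * exp(-qT) - K * exp(-rT).
S_0 * exp(-qT) = 0.8900 * 1.00000000 = 0.89000000
K * exp(-rT) = 0.9900 * 0.99451510 = 0.98456995
C = P + S*exp(-qT) - K*exp(-rT)
C = 0.1260 + 0.89000000 - 0.98456995 = 0.0314


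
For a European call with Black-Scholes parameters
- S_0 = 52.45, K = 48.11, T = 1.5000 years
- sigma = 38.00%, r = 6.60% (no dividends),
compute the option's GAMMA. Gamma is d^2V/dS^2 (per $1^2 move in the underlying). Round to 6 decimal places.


Answer: Gamma = 0.013393

Derivation:
d1 = 0.6310020496; d2 = 0.1655989984
phi(d1) = 0.3269263619; exp(-qT) = 1.0000000000; exp(-rT) = 0.9057427080
Gamma = exp(-qT) * phi(d1) / (S * sigma * sqrt(T)) = 1.0000000000 * 0.3269263619 / (52.4500 * 0.3800 * 1.2247448714) = 0.013393


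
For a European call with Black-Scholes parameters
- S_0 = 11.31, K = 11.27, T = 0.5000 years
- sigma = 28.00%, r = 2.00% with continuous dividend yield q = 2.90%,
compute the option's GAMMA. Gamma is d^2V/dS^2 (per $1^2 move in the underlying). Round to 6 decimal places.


Answer: Gamma = 0.174816

Derivation:
d1 = 0.0941611779; d2 = -0.1038287208
phi(d1) = 0.3971776184; exp(-qT) = 0.9856046187; exp(-rT) = 0.9900498337
Gamma = exp(-qT) * phi(d1) / (S * sigma * sqrt(T)) = 0.9856046187 * 0.3971776184 / (11.3100 * 0.2800 * 0.7071067812) = 0.174816


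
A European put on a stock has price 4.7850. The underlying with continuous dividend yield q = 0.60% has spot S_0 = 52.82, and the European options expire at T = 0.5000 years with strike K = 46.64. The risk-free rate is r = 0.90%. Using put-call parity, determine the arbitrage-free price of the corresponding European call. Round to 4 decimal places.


Answer: Call price = 11.0162

Derivation:
Put-call parity: C - P = S_0 * exp(-qT) - K * exp(-rT).
S_0 * exp(-qT) = 52.8200 * 0.99700450 = 52.66177745
K * exp(-rT) = 46.6400 * 0.99551011 = 46.43059152
C = P + S*exp(-qT) - K*exp(-rT)
C = 4.7850 + 52.66177745 - 46.43059152 = 11.0162


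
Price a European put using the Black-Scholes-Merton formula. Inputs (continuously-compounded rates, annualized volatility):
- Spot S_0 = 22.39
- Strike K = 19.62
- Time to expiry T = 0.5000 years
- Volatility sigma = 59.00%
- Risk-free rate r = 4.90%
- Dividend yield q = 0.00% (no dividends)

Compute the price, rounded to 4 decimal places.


Answer: Price = 2.0439

Derivation:
d1 = (ln(S/K) + (r - q + 0.5*sigma^2) * T) / (sigma * sqrt(T)) = 0.58387839
d2 = d1 - sigma * sqrt(T) = 0.16668539
exp(-rT) = 0.97579769; exp(-qT) = 1.00000000
P = K * exp(-rT) * N(-d2) - S_0 * exp(-qT) * N(-d1)
N(-d1) = 0.27965107; N(-d2) = 0.43380880
P = 19.6200 * 0.97579769 * 0.43380880 - 22.3900 * 1.00000000 * 0.27965107 = 2.0439


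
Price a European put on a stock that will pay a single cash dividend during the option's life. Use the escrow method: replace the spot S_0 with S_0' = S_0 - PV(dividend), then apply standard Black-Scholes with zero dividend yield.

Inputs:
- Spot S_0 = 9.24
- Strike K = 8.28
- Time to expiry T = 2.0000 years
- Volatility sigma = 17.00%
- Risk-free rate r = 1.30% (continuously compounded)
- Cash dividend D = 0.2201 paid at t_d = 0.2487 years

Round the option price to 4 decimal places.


Answer: Price = 0.4271

Derivation:
PV(D) = D * exp(-r * t_d) = 0.2201 * 0.99677212 = 0.21938954
S_0' = S_0 - PV(D) = 9.2400 - 0.21938954 = 9.02061046
d1 = (ln(S_0'/K) + (r + sigma^2/2)*T) / (sigma*sqrt(T)) = 0.58469013
d2 = d1 - sigma*sqrt(T) = 0.34427383
exp(-rT) = 0.97433509
N(-d1) = 0.27937805; N(-d2) = 0.36532018
P = K * exp(-rT) * N(-d2) - S_0' * N(-d1) = 8.2800 * 0.97433509 * 0.36532018 - 9.02061046 * 0.27937805 = 0.4271


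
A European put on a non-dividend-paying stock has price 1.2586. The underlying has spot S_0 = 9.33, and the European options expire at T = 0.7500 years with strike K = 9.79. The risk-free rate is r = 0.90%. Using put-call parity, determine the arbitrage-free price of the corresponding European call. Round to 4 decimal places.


Put-call parity: C - P = S_0 * exp(-qT) - K * exp(-rT).
S_0 * exp(-qT) = 9.3300 * 1.00000000 = 9.33000000
K * exp(-rT) = 9.7900 * 0.99327273 = 9.72414003
C = P + S*exp(-qT) - K*exp(-rT)
C = 1.2586 + 9.33000000 - 9.72414003 = 0.8645

Answer: Call price = 0.8645


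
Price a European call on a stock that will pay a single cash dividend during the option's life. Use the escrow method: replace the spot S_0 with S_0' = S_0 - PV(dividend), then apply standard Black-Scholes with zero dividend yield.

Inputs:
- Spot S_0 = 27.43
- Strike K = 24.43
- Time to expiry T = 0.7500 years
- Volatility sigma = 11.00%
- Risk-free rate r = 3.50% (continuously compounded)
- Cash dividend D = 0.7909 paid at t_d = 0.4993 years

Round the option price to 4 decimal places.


PV(D) = D * exp(-r * t_d) = 0.7909 * 0.98267631 = 0.77719869
S_0' = S_0 - PV(D) = 27.4300 - 0.77719869 = 26.65280131
d1 = (ln(S_0'/K) + (r + sigma^2/2)*T) / (sigma*sqrt(T)) = 1.23731280
d2 = d1 - sigma*sqrt(T) = 1.14205000
exp(-rT) = 0.97409154
N(d1) = 0.89201451; N(d2) = 0.87328338
C = S_0' * N(d1) - K * exp(-rT) * N(d2) = 26.65280131 * 0.89201451 - 24.4300 * 0.97409154 * 0.87328338 = 2.9931

Answer: Price = 2.9931


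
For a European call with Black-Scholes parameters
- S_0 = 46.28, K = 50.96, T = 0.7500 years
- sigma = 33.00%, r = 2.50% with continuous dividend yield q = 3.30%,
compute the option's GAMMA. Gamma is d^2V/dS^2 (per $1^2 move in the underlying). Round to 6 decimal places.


d1 = -0.2151718283; d2 = -0.5009602116
phi(d1) = 0.3898130589; exp(-qT) = 0.9755537700; exp(-rT) = 0.9814246877
Gamma = exp(-qT) * phi(d1) / (S * sigma * sqrt(T)) = 0.9755537700 * 0.3898130589 / (46.2800 * 0.3300 * 0.8660254038) = 0.028752

Answer: Gamma = 0.028752


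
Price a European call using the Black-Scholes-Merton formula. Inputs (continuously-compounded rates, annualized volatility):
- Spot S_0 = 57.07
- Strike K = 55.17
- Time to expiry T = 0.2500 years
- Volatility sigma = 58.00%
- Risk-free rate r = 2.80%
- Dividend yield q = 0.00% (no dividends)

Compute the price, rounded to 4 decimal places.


Answer: Price = 7.6537

Derivation:
d1 = (ln(S/K) + (r - q + 0.5*sigma^2) * T) / (sigma * sqrt(T)) = 0.28589399
d2 = d1 - sigma * sqrt(T) = -0.00410601
exp(-rT) = 0.99302444; exp(-qT) = 1.00000000
C = S_0 * exp(-qT) * N(d1) - K * exp(-rT) * N(d2)
N(d1) = 0.61252034; N(d2) = 0.49836194
C = 57.0700 * 1.00000000 * 0.61252034 - 55.1700 * 0.99302444 * 0.49836194 = 7.6537


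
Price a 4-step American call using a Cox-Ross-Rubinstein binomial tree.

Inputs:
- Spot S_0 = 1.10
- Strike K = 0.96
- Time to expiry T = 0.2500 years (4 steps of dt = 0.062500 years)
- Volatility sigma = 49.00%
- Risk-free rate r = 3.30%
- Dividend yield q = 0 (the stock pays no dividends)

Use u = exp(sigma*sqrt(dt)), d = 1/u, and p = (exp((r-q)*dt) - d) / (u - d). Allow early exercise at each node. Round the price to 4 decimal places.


dt = T/N = 0.062500
u = exp(sigma*sqrt(dt)) = 1.130319; d = 1/u = 0.884706
p = (exp((r-q)*dt) - d) / (u - d) = 0.477819
Discount per step: exp(-r*dt) = 0.997940
Stock lattice S(k, i) with i counting down-moves:
  k=0: S(0,0) = 1.1000
  k=1: S(1,0) = 1.2434; S(1,1) = 0.9732
  k=2: S(2,0) = 1.4054; S(2,1) = 1.1000; S(2,2) = 0.8610
  k=3: S(3,0) = 1.5885; S(3,1) = 1.2434; S(3,2) = 0.9732; S(3,3) = 0.7617
  k=4: S(4,0) = 1.7955; S(4,1) = 1.4054; S(4,2) = 1.1000; S(4,3) = 0.8610; S(4,4) = 0.6739
Terminal payoffs V(N, i) = max(S_T - K, 0):
  V(4,0) = 0.835548; V(4,1) = 0.445383; V(4,2) = 0.140000; V(4,3) = 0.000000; V(4,4) = 0.000000
Backward induction: V(k, i) = exp(-r*dt) * [p * V(k+1, i) + (1-p) * V(k+1, i+1)]; then take max(V_cont, immediate exercise) for American.
  V(3,0) = exp(-r*dt) * [p*0.835548 + (1-p)*0.445383] = 0.630510; exercise = 0.628532; V(3,0) = max -> 0.630510
  V(3,1) = exp(-r*dt) * [p*0.445383 + (1-p)*0.140000] = 0.285329; exercise = 0.283351; V(3,1) = max -> 0.285329
  V(3,2) = exp(-r*dt) * [p*0.140000 + (1-p)*0.000000] = 0.066757; exercise = 0.013176; V(3,2) = max -> 0.066757
  V(3,3) = exp(-r*dt) * [p*0.000000 + (1-p)*0.000000] = 0.000000; exercise = 0.000000; V(3,3) = max -> 0.000000
  V(2,0) = exp(-r*dt) * [p*0.630510 + (1-p)*0.285329] = 0.449335; exercise = 0.445383; V(2,0) = max -> 0.449335
  V(2,1) = exp(-r*dt) * [p*0.285329 + (1-p)*0.066757] = 0.170842; exercise = 0.140000; V(2,1) = max -> 0.170842
  V(2,2) = exp(-r*dt) * [p*0.066757 + (1-p)*0.000000] = 0.031832; exercise = 0.000000; V(2,2) = max -> 0.031832
  V(1,0) = exp(-r*dt) * [p*0.449335 + (1-p)*0.170842] = 0.303285; exercise = 0.283351; V(1,0) = max -> 0.303285
  V(1,1) = exp(-r*dt) * [p*0.170842 + (1-p)*0.031832] = 0.098051; exercise = 0.013176; V(1,1) = max -> 0.098051
  V(0,0) = exp(-r*dt) * [p*0.303285 + (1-p)*0.098051] = 0.195712; exercise = 0.140000; V(0,0) = max -> 0.195712

Answer: Price = V(0,0) = 0.1957


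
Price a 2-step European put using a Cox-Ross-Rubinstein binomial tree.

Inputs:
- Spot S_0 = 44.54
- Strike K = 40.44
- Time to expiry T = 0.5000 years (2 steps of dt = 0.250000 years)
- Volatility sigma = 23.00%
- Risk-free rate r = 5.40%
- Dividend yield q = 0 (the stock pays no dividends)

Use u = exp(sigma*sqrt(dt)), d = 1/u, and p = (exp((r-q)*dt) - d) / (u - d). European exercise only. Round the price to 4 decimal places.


dt = T/N = 0.250000
u = exp(sigma*sqrt(dt)) = 1.121873; d = 1/u = 0.891366
p = (exp((r-q)*dt) - d) / (u - d) = 0.530245
Discount per step: exp(-r*dt) = 0.986591
Stock lattice S(k, i) with i counting down-moves:
  k=0: S(0,0) = 44.5400
  k=1: S(1,0) = 49.9682; S(1,1) = 39.7014
  k=2: S(2,0) = 56.0580; S(2,1) = 44.5400; S(2,2) = 35.3885
Terminal payoffs V(N, i) = max(K - S_T, 0):
  V(2,0) = 0.000000; V(2,1) = 0.000000; V(2,2) = 5.051473
Backward induction: V(k, i) = exp(-r*dt) * [p * V(k+1, i) + (1-p) * V(k+1, i+1)].
  V(1,0) = exp(-r*dt) * [p*0.000000 + (1-p)*0.000000] = 0.000000
  V(1,1) = exp(-r*dt) * [p*0.000000 + (1-p)*5.051473] = 2.341134
  V(0,0) = exp(-r*dt) * [p*0.000000 + (1-p)*2.341134] = 1.085012

Answer: Price = V(0,0) = 1.0850


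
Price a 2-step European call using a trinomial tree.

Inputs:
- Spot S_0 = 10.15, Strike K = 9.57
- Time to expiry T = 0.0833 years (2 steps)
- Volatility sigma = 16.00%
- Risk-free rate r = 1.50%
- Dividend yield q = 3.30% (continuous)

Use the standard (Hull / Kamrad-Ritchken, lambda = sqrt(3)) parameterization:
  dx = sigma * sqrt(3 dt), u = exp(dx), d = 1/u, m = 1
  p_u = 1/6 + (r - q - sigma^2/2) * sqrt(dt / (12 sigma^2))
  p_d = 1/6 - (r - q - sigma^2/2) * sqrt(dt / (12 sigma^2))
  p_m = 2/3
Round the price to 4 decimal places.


Answer: Price = V(0,0) = 0.5801

Derivation:
dt = T/N = 0.041650; dx = sigma*sqrt(3*dt) = 0.056557
u = exp(dx) = 1.058187; d = 1/u = 0.945012
p_u = 0.155326, p_m = 0.666667, p_d = 0.178008
Discount per step: exp(-r*dt) = 0.999375
Stock lattice S(k, j) with j the centered position index:
  k=0: S(0,+0) = 10.1500
  k=1: S(1,-1) = 9.5919; S(1,+0) = 10.1500; S(1,+1) = 10.7406
  k=2: S(2,-2) = 9.0644; S(2,-1) = 9.5919; S(2,+0) = 10.1500; S(2,+1) = 10.7406; S(2,+2) = 11.3656
Terminal payoffs V(N, j) = max(S_T - K, 0):
  V(2,-2) = 0.000000; V(2,-1) = 0.021876; V(2,+0) = 0.580000; V(2,+1) = 1.170600; V(2,+2) = 1.795565
Backward induction: V(k, j) = exp(-r*dt) * [p_u * V(k+1, j+1) + p_m * V(k+1, j) + p_d * V(k+1, j-1)]
  V(1,-1) = exp(-r*dt) * [p_u*0.580000 + p_m*0.021876 + p_d*0.000000] = 0.104607
  V(1,+0) = exp(-r*dt) * [p_u*1.170600 + p_m*0.580000 + p_d*0.021876] = 0.572028
  V(1,+1) = exp(-r*dt) * [p_u*1.795565 + p_m*1.170600 + p_d*0.580000] = 1.161816
  V(0,+0) = exp(-r*dt) * [p_u*1.161816 + p_m*0.572028 + p_d*0.104607] = 0.580070


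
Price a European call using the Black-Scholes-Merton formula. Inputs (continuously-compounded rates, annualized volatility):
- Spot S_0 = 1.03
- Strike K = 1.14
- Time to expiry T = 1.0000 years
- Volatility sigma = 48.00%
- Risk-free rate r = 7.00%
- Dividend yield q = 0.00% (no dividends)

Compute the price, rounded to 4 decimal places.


Answer: Price = 0.1824

Derivation:
d1 = (ln(S/K) + (r - q + 0.5*sigma^2) * T) / (sigma * sqrt(T)) = 0.17443862
d2 = d1 - sigma * sqrt(T) = -0.30556138
exp(-rT) = 0.93239382; exp(-qT) = 1.00000000
C = S_0 * exp(-qT) * N(d1) - K * exp(-rT) * N(d2)
N(d1) = 0.56923962; N(d2) = 0.37996932
C = 1.0300 * 1.00000000 * 0.56923962 - 1.1400 * 0.93239382 * 0.37996932 = 0.1824


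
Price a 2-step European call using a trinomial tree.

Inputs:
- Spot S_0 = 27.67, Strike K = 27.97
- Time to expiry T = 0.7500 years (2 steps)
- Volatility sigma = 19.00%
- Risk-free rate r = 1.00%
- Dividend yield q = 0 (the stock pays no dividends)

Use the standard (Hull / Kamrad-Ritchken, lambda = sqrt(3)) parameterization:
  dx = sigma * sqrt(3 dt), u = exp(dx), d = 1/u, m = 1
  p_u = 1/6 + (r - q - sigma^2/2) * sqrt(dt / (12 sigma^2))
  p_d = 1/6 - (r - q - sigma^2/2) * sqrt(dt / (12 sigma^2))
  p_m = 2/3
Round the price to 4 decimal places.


Answer: Price = V(0,0) = 1.5760

Derivation:
dt = T/N = 0.375000; dx = sigma*sqrt(3*dt) = 0.201525
u = exp(dx) = 1.223267; d = 1/u = 0.817483
p_u = 0.159177, p_m = 0.666667, p_d = 0.174156
Discount per step: exp(-r*dt) = 0.996257
Stock lattice S(k, j) with j the centered position index:
  k=0: S(0,+0) = 27.6700
  k=1: S(1,-1) = 22.6197; S(1,+0) = 27.6700; S(1,+1) = 33.8478
  k=2: S(2,-2) = 18.4913; S(2,-1) = 22.6197; S(2,+0) = 27.6700; S(2,+1) = 33.8478; S(2,+2) = 41.4049
Terminal payoffs V(N, j) = max(S_T - K, 0):
  V(2,-2) = 0.000000; V(2,-1) = 0.000000; V(2,+0) = 0.000000; V(2,+1) = 5.877808; V(2,+2) = 13.434918
Backward induction: V(k, j) = exp(-r*dt) * [p_u * V(k+1, j+1) + p_m * V(k+1, j) + p_d * V(k+1, j-1)]
  V(1,-1) = exp(-r*dt) * [p_u*0.000000 + p_m*0.000000 + p_d*0.000000] = 0.000000
  V(1,+0) = exp(-r*dt) * [p_u*5.877808 + p_m*0.000000 + p_d*0.000000] = 0.932109
  V(1,+1) = exp(-r*dt) * [p_u*13.434918 + p_m*5.877808 + p_d*0.000000] = 6.034396
  V(0,+0) = exp(-r*dt) * [p_u*6.034396 + p_m*0.932109 + p_d*0.000000] = 1.576022


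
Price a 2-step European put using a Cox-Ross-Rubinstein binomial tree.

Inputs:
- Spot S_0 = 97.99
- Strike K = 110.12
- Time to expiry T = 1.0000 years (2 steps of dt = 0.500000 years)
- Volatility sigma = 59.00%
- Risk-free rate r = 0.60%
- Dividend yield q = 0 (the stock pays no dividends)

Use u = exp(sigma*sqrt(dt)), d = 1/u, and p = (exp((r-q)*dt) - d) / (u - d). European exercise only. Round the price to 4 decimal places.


dt = T/N = 0.500000
u = exp(sigma*sqrt(dt)) = 1.517695; d = 1/u = 0.658894
p = (exp((r-q)*dt) - d) / (u - d) = 0.400687
Discount per step: exp(-r*dt) = 0.997004
Stock lattice S(k, i) with i counting down-moves:
  k=0: S(0,0) = 97.9900
  k=1: S(1,0) = 148.7190; S(1,1) = 64.5650
  k=2: S(2,0) = 225.7101; S(2,1) = 97.9900; S(2,2) = 42.5415
Terminal payoffs V(N, i) = max(K - S_T, 0):
  V(2,0) = 0.000000; V(2,1) = 12.130000; V(2,2) = 67.578527
Backward induction: V(k, i) = exp(-r*dt) * [p * V(k+1, i) + (1-p) * V(k+1, i+1)].
  V(1,0) = exp(-r*dt) * [p*0.000000 + (1-p)*12.130000] = 7.247889
  V(1,1) = exp(-r*dt) * [p*12.130000 + (1-p)*67.578527] = 45.225137
  V(0,0) = exp(-r*dt) * [p*7.247889 + (1-p)*45.225137] = 29.918254

Answer: Price = V(0,0) = 29.9183


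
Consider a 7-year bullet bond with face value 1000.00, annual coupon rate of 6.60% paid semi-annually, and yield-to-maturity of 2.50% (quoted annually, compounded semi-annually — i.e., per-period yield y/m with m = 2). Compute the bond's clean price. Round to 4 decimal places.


Answer: Price = 1261.7963

Derivation:
Coupon per period c = face * coupon_rate / m = 33.000000
Periods per year m = 2; per-period yield y/m = 0.012500
Number of cashflows N = 14
Cashflows (t years, CF_t, discount factor 1/(1+y/m)^(m*t), PV):
  t = 0.5000: CF_t = 33.000000, DF = 0.987654, PV = 32.592593
  t = 1.0000: CF_t = 33.000000, DF = 0.975461, PV = 32.190215
  t = 1.5000: CF_t = 33.000000, DF = 0.963418, PV = 31.792805
  t = 2.0000: CF_t = 33.000000, DF = 0.951524, PV = 31.400301
  t = 2.5000: CF_t = 33.000000, DF = 0.939777, PV = 31.012643
  t = 3.0000: CF_t = 33.000000, DF = 0.928175, PV = 30.629771
  t = 3.5000: CF_t = 33.000000, DF = 0.916716, PV = 30.251626
  t = 4.0000: CF_t = 33.000000, DF = 0.905398, PV = 29.878149
  t = 4.5000: CF_t = 33.000000, DF = 0.894221, PV = 29.509283
  t = 5.0000: CF_t = 33.000000, DF = 0.883181, PV = 29.144971
  t = 5.5000: CF_t = 33.000000, DF = 0.872277, PV = 28.785156
  t = 6.0000: CF_t = 33.000000, DF = 0.861509, PV = 28.429784
  t = 6.5000: CF_t = 33.000000, DF = 0.850873, PV = 28.078799
  t = 7.0000: CF_t = 1033.000000, DF = 0.840368, PV = 868.100238
Price P = sum_t PV_t = 1261.796331


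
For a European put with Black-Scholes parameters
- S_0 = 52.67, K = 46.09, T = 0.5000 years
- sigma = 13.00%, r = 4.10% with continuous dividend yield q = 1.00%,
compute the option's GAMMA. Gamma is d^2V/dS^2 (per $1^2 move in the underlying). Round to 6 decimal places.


Answer: Gamma = 0.020455

Derivation:
d1 = 1.6663246174; d2 = 1.5744007359
phi(d1) = 0.0995338593; exp(-qT) = 0.9950124792; exp(-rT) = 0.9797086965
Gamma = exp(-qT) * phi(d1) / (S * sigma * sqrt(T)) = 0.9950124792 * 0.0995338593 / (52.6700 * 0.1300 * 0.7071067812) = 0.020455


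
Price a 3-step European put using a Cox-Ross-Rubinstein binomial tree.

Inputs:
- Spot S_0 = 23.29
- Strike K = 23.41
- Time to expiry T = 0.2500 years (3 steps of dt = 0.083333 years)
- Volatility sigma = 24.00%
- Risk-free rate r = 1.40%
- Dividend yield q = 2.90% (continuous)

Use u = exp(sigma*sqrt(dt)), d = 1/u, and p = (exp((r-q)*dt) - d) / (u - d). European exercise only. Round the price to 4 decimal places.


dt = T/N = 0.083333
u = exp(sigma*sqrt(dt)) = 1.071738; d = 1/u = 0.933063
p = (exp((r-q)*dt) - d) / (u - d) = 0.473678
Discount per step: exp(-r*dt) = 0.998834
Stock lattice S(k, i) with i counting down-moves:
  k=0: S(0,0) = 23.2900
  k=1: S(1,0) = 24.9608; S(1,1) = 21.7310
  k=2: S(2,0) = 26.7514; S(2,1) = 23.2900; S(2,2) = 20.2764
  k=3: S(3,0) = 28.6705; S(3,1) = 24.9608; S(3,2) = 21.7310; S(3,3) = 18.9192
Terminal payoffs V(N, i) = max(K - S_T, 0):
  V(3,0) = 0.000000; V(3,1) = 0.000000; V(3,2) = 1.678951; V(3,3) = 4.490787
Backward induction: V(k, i) = exp(-r*dt) * [p * V(k+1, i) + (1-p) * V(k+1, i+1)].
  V(2,0) = exp(-r*dt) * [p*0.000000 + (1-p)*0.000000] = 0.000000
  V(2,1) = exp(-r*dt) * [p*0.000000 + (1-p)*1.678951] = 0.882638
  V(2,2) = exp(-r*dt) * [p*1.678951 + (1-p)*4.490787] = 3.155198
  V(1,0) = exp(-r*dt) * [p*0.000000 + (1-p)*0.882638] = 0.464010
  V(1,1) = exp(-r*dt) * [p*0.882638 + (1-p)*3.155198] = 2.076313
  V(0,0) = exp(-r*dt) * [p*0.464010 + (1-p)*2.076313] = 1.311070

Answer: Price = V(0,0) = 1.3111


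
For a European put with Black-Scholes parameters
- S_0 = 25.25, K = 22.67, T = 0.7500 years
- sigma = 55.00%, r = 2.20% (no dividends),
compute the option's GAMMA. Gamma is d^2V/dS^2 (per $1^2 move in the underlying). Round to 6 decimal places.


d1 = 0.4990850681; d2 = 0.0227710960
phi(d1) = 0.3522262741; exp(-qT) = 1.0000000000; exp(-rT) = 0.9836353794
Gamma = exp(-qT) * phi(d1) / (S * sigma * sqrt(T)) = 1.0000000000 * 0.3522262741 / (25.2500 * 0.5500 * 0.8660254038) = 0.029286

Answer: Gamma = 0.029286


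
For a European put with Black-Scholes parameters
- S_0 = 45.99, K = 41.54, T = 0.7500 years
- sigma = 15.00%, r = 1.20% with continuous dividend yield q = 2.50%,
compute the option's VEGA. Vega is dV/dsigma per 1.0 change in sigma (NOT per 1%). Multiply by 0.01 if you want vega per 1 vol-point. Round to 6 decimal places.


d1 = 0.7733003571; d2 = 0.6433965466
phi(d1) = 0.2958403719; exp(-qT) = 0.9814246877; exp(-rT) = 0.9910403788
Vega = S * exp(-qT) * phi(d1) * sqrt(T) = 45.9900 * 0.9814246877 * 0.2958403719 * 0.8660254038 = 11.564010

Answer: Vega = 11.564010


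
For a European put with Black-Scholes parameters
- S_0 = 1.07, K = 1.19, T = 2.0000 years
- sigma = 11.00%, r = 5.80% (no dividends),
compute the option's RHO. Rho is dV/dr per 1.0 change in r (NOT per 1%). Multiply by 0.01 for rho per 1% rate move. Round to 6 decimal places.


Answer: Rho = -1.072680

Derivation:
d1 = 0.1401700430; d2 = -0.0153934488
phi(d1) = 0.3950423306; exp(-qT) = 1.0000000000; exp(-rT) = 0.8904752233
N(-d2) = 0.5061408551
Rho = -K*T*exp(-rT)*N(-d2) = -1.1900 * 2.0000 * 0.8904752233 * 0.5061408551 = -1.072680


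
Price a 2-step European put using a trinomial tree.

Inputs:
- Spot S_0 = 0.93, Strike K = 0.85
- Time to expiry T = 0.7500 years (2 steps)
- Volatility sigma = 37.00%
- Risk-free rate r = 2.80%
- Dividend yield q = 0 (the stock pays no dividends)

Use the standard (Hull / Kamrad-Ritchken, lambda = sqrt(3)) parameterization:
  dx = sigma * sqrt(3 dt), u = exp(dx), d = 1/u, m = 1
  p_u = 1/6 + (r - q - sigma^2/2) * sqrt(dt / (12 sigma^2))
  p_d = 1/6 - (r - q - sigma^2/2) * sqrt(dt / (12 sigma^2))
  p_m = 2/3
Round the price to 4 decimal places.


Answer: Price = V(0,0) = 0.0683

Derivation:
dt = T/N = 0.375000; dx = sigma*sqrt(3*dt) = 0.392444
u = exp(dx) = 1.480595; d = 1/u = 0.675404
p_u = 0.147341, p_m = 0.666667, p_d = 0.185993
Discount per step: exp(-r*dt) = 0.989555
Stock lattice S(k, j) with j the centered position index:
  k=0: S(0,+0) = 0.9300
  k=1: S(1,-1) = 0.6281; S(1,+0) = 0.9300; S(1,+1) = 1.3770
  k=2: S(2,-2) = 0.4242; S(2,-1) = 0.6281; S(2,+0) = 0.9300; S(2,+1) = 1.3770; S(2,+2) = 2.0387
Terminal payoffs V(N, j) = max(K - S_T, 0):
  V(2,-2) = 0.425761; V(2,-1) = 0.221874; V(2,+0) = 0.000000; V(2,+1) = 0.000000; V(2,+2) = 0.000000
Backward induction: V(k, j) = exp(-r*dt) * [p_u * V(k+1, j+1) + p_m * V(k+1, j) + p_d * V(k+1, j-1)]
  V(1,-1) = exp(-r*dt) * [p_u*0.000000 + p_m*0.221874 + p_d*0.425761] = 0.224733
  V(1,+0) = exp(-r*dt) * [p_u*0.000000 + p_m*0.000000 + p_d*0.221874] = 0.040836
  V(1,+1) = exp(-r*dt) * [p_u*0.000000 + p_m*0.000000 + p_d*0.000000] = 0.000000
  V(0,+0) = exp(-r*dt) * [p_u*0.000000 + p_m*0.040836 + p_d*0.224733] = 0.068302


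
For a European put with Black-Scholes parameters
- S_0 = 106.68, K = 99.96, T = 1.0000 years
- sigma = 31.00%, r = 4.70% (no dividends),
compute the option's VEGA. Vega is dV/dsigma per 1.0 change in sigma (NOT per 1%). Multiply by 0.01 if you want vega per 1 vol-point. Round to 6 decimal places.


Answer: Vega = 37.244765

Derivation:
d1 = 0.5164954624; d2 = 0.2064954624
phi(d1) = 0.3491260265; exp(-qT) = 1.0000000000; exp(-rT) = 0.9540873976
Vega = S * exp(-qT) * phi(d1) * sqrt(T) = 106.6800 * 1.0000000000 * 0.3491260265 * 1.0000000000 = 37.244765


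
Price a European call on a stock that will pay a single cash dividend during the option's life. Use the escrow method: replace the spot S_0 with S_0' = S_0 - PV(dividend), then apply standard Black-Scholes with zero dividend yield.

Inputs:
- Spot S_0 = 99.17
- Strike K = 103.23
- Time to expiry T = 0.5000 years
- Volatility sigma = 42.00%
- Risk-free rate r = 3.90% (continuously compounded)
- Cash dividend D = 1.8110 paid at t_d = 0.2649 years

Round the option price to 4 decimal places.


Answer: Price = 9.8928

Derivation:
PV(D) = D * exp(-r * t_d) = 1.8110 * 0.98972208 = 1.79238669
S_0' = S_0 - PV(D) = 99.1700 - 1.79238669 = 97.37761331
d1 = (ln(S_0'/K) + (r + sigma^2/2)*T) / (sigma*sqrt(T)) = 0.01763333
d2 = d1 - sigma*sqrt(T) = -0.27935151
exp(-rT) = 0.98068890
N(d1) = 0.50703432; N(d2) = 0.38998754
C = S_0' * N(d1) - K * exp(-rT) * N(d2) = 97.37761331 * 0.50703432 - 103.2300 * 0.98068890 * 0.38998754 = 9.8928


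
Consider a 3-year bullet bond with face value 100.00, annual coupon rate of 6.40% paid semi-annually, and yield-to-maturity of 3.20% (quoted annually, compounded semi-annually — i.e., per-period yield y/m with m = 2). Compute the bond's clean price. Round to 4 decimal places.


Answer: Price = 109.0845

Derivation:
Coupon per period c = face * coupon_rate / m = 3.200000
Periods per year m = 2; per-period yield y/m = 0.016000
Number of cashflows N = 6
Cashflows (t years, CF_t, discount factor 1/(1+y/m)^(m*t), PV):
  t = 0.5000: CF_t = 3.200000, DF = 0.984252, PV = 3.149606
  t = 1.0000: CF_t = 3.200000, DF = 0.968752, PV = 3.100006
  t = 1.5000: CF_t = 3.200000, DF = 0.953496, PV = 3.051187
  t = 2.0000: CF_t = 3.200000, DF = 0.938480, PV = 3.003137
  t = 2.5000: CF_t = 3.200000, DF = 0.923701, PV = 2.955844
  t = 3.0000: CF_t = 103.200000, DF = 0.909155, PV = 93.824757
Price P = sum_t PV_t = 109.084538


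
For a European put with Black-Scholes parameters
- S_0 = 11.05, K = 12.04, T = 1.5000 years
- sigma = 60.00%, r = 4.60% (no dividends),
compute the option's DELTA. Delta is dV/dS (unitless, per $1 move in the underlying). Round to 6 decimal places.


d1 = 0.3445560976; d2 = -0.3902908252
phi(d1) = 0.3759504277; exp(-qT) = 1.0000000000; exp(-rT) = 0.9333266801
N(-d1) = 0.3652140579
Delta = -exp(-qT) * N(-d1) = -1.0000000000 * 0.3652140579 = -0.365214

Answer: Delta = -0.365214


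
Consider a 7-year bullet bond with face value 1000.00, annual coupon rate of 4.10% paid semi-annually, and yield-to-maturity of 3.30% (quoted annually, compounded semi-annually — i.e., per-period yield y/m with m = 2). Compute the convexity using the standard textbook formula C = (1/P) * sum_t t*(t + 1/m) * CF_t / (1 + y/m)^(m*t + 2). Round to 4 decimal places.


Coupon per period c = face * coupon_rate / m = 20.500000
Periods per year m = 2; per-period yield y/m = 0.016500
Number of cashflows N = 14
Cashflows (t years, CF_t, discount factor 1/(1+y/m)^(m*t), PV):
  t = 0.5000: CF_t = 20.500000, DF = 0.983768, PV = 20.167241
  t = 1.0000: CF_t = 20.500000, DF = 0.967799, PV = 19.839882
  t = 1.5000: CF_t = 20.500000, DF = 0.952090, PV = 19.517838
  t = 2.0000: CF_t = 20.500000, DF = 0.936635, PV = 19.201021
  t = 2.5000: CF_t = 20.500000, DF = 0.921432, PV = 18.889347
  t = 3.0000: CF_t = 20.500000, DF = 0.906475, PV = 18.582732
  t = 3.5000: CF_t = 20.500000, DF = 0.891761, PV = 18.281094
  t = 4.0000: CF_t = 20.500000, DF = 0.877285, PV = 17.984352
  t = 4.5000: CF_t = 20.500000, DF = 0.863045, PV = 17.692427
  t = 5.0000: CF_t = 20.500000, DF = 0.849036, PV = 17.405241
  t = 5.5000: CF_t = 20.500000, DF = 0.835254, PV = 17.122716
  t = 6.0000: CF_t = 20.500000, DF = 0.821696, PV = 16.844777
  t = 6.5000: CF_t = 20.500000, DF = 0.808359, PV = 16.571350
  t = 7.0000: CF_t = 1020.500000, DF = 0.795237, PV = 811.539471
Price P = sum_t PV_t = 1049.639488
Convexity numerator sum_t t*(t + 1/m) * CF_t / (1+y/m)^(m*t + 2):
  t = 0.5000: term = 9.758919
  t = 1.0000: term = 28.801532
  t = 1.5000: term = 56.668041
  t = 2.0000: term = 92.913660
  t = 2.5000: term = 137.108205
  t = 3.0000: term = 188.835697
  t = 3.5000: term = 247.693979
  t = 4.0000: term = 313.294331
  t = 4.5000: term = 385.261105
  t = 5.0000: term = 463.231367
  t = 5.5000: term = 546.854540
  t = 6.0000: term = 635.792069
  t = 6.5000: term = 729.717083
  t = 7.0000: term = 41233.878308
Convexity = (1/P) * sum = 45069.808836 / 1049.639488 = 42.938370

Answer: Convexity = 42.9384


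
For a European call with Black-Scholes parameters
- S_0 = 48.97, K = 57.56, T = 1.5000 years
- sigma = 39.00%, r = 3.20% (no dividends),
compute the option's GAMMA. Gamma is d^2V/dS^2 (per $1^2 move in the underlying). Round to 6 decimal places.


d1 = 0.0009525452; d2 = -0.4766979546
phi(d1) = 0.3989420994; exp(-qT) = 1.0000000000; exp(-rT) = 0.9531337871
Gamma = exp(-qT) * phi(d1) / (S * sigma * sqrt(T)) = 1.0000000000 * 0.3989420994 / (48.9700 * 0.3900 * 1.2247448714) = 0.017056

Answer: Gamma = 0.017056


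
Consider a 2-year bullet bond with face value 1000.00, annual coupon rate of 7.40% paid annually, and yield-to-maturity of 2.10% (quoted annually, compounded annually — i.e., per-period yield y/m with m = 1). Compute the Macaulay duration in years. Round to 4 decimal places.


Coupon per period c = face * coupon_rate / m = 74.000000
Periods per year m = 1; per-period yield y/m = 0.021000
Number of cashflows N = 2
Cashflows (t years, CF_t, discount factor 1/(1+y/m)^(m*t), PV):
  t = 1.0000: CF_t = 74.000000, DF = 0.979432, PV = 72.477963
  t = 2.0000: CF_t = 1074.000000, DF = 0.959287, PV = 1030.274135
Price P = sum_t PV_t = 1102.752098
Macaulay numerator sum_t t * PV_t:
  t * PV_t at t = 1.0000: 72.477963
  t * PV_t at t = 2.0000: 2060.548271
Macaulay duration D = (sum_t t * PV_t) / P = 2133.026234 / 1102.752098 = 1.934275

Answer: Macaulay duration = 1.9343 years


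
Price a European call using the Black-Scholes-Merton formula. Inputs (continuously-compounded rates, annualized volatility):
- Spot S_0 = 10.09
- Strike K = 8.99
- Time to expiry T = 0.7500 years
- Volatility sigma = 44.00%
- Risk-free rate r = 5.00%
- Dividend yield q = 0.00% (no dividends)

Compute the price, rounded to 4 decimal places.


Answer: Price = 2.2429

Derivation:
d1 = (ln(S/K) + (r - q + 0.5*sigma^2) * T) / (sigma * sqrt(T)) = 0.59186797
d2 = d1 - sigma * sqrt(T) = 0.21081679
exp(-rT) = 0.96319442; exp(-qT) = 1.00000000
C = S_0 * exp(-qT) * N(d1) - K * exp(-rT) * N(d2)
N(d1) = 0.72303050; N(d2) = 0.58348488
C = 10.0900 * 1.00000000 * 0.72303050 - 8.9900 * 0.96319442 * 0.58348488 = 2.2429


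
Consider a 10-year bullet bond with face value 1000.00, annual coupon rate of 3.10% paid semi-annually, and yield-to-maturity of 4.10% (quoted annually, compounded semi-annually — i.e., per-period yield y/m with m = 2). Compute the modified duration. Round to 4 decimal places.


Answer: Modified duration = 8.4306

Derivation:
Coupon per period c = face * coupon_rate / m = 15.500000
Periods per year m = 2; per-period yield y/m = 0.020500
Number of cashflows N = 20
Cashflows (t years, CF_t, discount factor 1/(1+y/m)^(m*t), PV):
  t = 0.5000: CF_t = 15.500000, DF = 0.979912, PV = 15.188633
  t = 1.0000: CF_t = 15.500000, DF = 0.960227, PV = 14.883521
  t = 1.5000: CF_t = 15.500000, DF = 0.940938, PV = 14.584538
  t = 2.0000: CF_t = 15.500000, DF = 0.922036, PV = 14.291561
  t = 2.5000: CF_t = 15.500000, DF = 0.903514, PV = 14.004469
  t = 3.0000: CF_t = 15.500000, DF = 0.885364, PV = 13.723145
  t = 3.5000: CF_t = 15.500000, DF = 0.867579, PV = 13.447472
  t = 4.0000: CF_t = 15.500000, DF = 0.850151, PV = 13.177336
  t = 4.5000: CF_t = 15.500000, DF = 0.833073, PV = 12.912627
  t = 5.0000: CF_t = 15.500000, DF = 0.816338, PV = 12.653236
  t = 5.5000: CF_t = 15.500000, DF = 0.799939, PV = 12.399055
  t = 6.0000: CF_t = 15.500000, DF = 0.783870, PV = 12.149981
  t = 6.5000: CF_t = 15.500000, DF = 0.768123, PV = 11.905910
  t = 7.0000: CF_t = 15.500000, DF = 0.752693, PV = 11.666741
  t = 7.5000: CF_t = 15.500000, DF = 0.737573, PV = 11.432378
  t = 8.0000: CF_t = 15.500000, DF = 0.722756, PV = 11.202722
  t = 8.5000: CF_t = 15.500000, DF = 0.708237, PV = 10.977679
  t = 9.0000: CF_t = 15.500000, DF = 0.694010, PV = 10.757158
  t = 9.5000: CF_t = 15.500000, DF = 0.680069, PV = 10.541066
  t = 10.0000: CF_t = 1015.500000, DF = 0.666407, PV = 676.736727
Price P = sum_t PV_t = 918.635954
First compute Macaulay numerator sum_t t * PV_t:
  t * PV_t at t = 0.5000: 7.594317
  t * PV_t at t = 1.0000: 14.883521
  t * PV_t at t = 1.5000: 21.876807
  t * PV_t at t = 2.0000: 28.583122
  t * PV_t at t = 2.5000: 35.011173
  t * PV_t at t = 3.0000: 41.169434
  t * PV_t at t = 3.5000: 47.066150
  t * PV_t at t = 4.0000: 52.709345
  t * PV_t at t = 4.5000: 58.106823
  t * PV_t at t = 5.0000: 63.266180
  t * PV_t at t = 5.5000: 68.194804
  t * PV_t at t = 6.0000: 72.899884
  t * PV_t at t = 6.5000: 77.388412
  t * PV_t at t = 7.0000: 81.667190
  t * PV_t at t = 7.5000: 85.742832
  t * PV_t at t = 8.0000: 89.621775
  t * PV_t at t = 8.5000: 93.310275
  t * PV_t at t = 9.0000: 96.814419
  t * PV_t at t = 9.5000: 100.140126
  t * PV_t at t = 10.0000: 6767.367271
Macaulay duration D = 7903.413861 / 918.635954 = 8.603423
Modified duration = D / (1 + y/m) = 8.603423 / (1 + 0.020500) = 8.430596


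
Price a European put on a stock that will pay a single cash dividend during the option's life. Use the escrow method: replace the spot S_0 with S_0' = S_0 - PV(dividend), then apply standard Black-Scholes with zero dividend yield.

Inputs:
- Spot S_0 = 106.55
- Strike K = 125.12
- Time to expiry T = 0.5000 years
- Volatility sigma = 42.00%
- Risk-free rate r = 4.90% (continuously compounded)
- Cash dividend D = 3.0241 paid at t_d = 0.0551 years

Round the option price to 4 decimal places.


Answer: Price = 24.5767

Derivation:
PV(D) = D * exp(-r * t_d) = 3.0241 * 0.99730374 = 3.01594624
S_0' = S_0 - PV(D) = 106.5500 - 3.01594624 = 103.53405376
d1 = (ln(S_0'/K) + (r + sigma^2/2)*T) / (sigma*sqrt(T)) = -0.40666282
d2 = d1 - sigma*sqrt(T) = -0.70364767
exp(-rT) = 0.97579769
N(-d1) = 0.65787218; N(-d2) = 0.75917389
P = K * exp(-rT) * N(-d2) - S_0' * N(-d1) = 125.1200 * 0.97579769 * 0.75917389 - 103.53405376 * 0.65787218 = 24.5767


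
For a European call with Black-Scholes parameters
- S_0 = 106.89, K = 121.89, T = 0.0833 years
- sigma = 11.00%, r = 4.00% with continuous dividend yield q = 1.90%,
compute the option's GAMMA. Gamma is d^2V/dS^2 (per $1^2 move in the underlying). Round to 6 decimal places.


d1 = -4.0653212100; d2 = -4.0970691233
phi(d1) = 0.0001028379; exp(-qT) = 0.9984185518; exp(-rT) = 0.9966735450
Gamma = exp(-qT) * phi(d1) / (S * sigma * sqrt(T)) = 0.9984185518 * 0.0001028379 / (106.8900 * 0.1100 * 0.2886173938) = 0.000030

Answer: Gamma = 0.000030


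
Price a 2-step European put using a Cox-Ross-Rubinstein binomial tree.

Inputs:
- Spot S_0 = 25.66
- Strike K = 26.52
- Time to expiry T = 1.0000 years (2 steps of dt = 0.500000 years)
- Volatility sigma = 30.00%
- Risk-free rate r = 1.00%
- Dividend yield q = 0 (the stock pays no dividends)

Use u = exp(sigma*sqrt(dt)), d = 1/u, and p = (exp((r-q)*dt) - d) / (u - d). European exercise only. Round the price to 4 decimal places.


Answer: Price = V(0,0) = 3.2440

Derivation:
dt = T/N = 0.500000
u = exp(sigma*sqrt(dt)) = 1.236311; d = 1/u = 0.808858
p = (exp((r-q)*dt) - d) / (u - d) = 0.458891
Discount per step: exp(-r*dt) = 0.995012
Stock lattice S(k, i) with i counting down-moves:
  k=0: S(0,0) = 25.6600
  k=1: S(1,0) = 31.7237; S(1,1) = 20.7553
  k=2: S(2,0) = 39.2204; S(2,1) = 25.6600; S(2,2) = 16.7881
Terminal payoffs V(N, i) = max(K - S_T, 0):
  V(2,0) = 0.000000; V(2,1) = 0.860000; V(2,2) = 9.731917
Backward induction: V(k, i) = exp(-r*dt) * [p * V(k+1, i) + (1-p) * V(k+1, i+1)].
  V(1,0) = exp(-r*dt) * [p*0.000000 + (1-p)*0.860000] = 0.463032
  V(1,1) = exp(-r*dt) * [p*0.860000 + (1-p)*9.731917] = 5.632437
  V(0,0) = exp(-r*dt) * [p*0.463032 + (1-p)*5.632437] = 3.243981


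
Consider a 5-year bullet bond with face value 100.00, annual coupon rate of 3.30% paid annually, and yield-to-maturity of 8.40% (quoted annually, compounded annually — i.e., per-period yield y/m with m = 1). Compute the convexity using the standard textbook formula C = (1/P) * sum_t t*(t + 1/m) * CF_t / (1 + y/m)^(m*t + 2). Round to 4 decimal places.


Answer: Convexity = 23.1522

Derivation:
Coupon per period c = face * coupon_rate / m = 3.300000
Periods per year m = 1; per-period yield y/m = 0.084000
Number of cashflows N = 5
Cashflows (t years, CF_t, discount factor 1/(1+y/m)^(m*t), PV):
  t = 1.0000: CF_t = 3.300000, DF = 0.922509, PV = 3.044280
  t = 2.0000: CF_t = 3.300000, DF = 0.851023, PV = 2.808377
  t = 3.0000: CF_t = 3.300000, DF = 0.785077, PV = 2.590753
  t = 4.0000: CF_t = 3.300000, DF = 0.724241, PV = 2.389994
  t = 5.0000: CF_t = 103.300000, DF = 0.668119, PV = 69.016656
Price P = sum_t PV_t = 79.850060
Convexity numerator sum_t t*(t + 1/m) * CF_t / (1+y/m)^(m*t + 2):
  t = 1.0000: term = 5.181507
  t = 2.0000: term = 14.339964
  t = 3.0000: term = 26.457498
  t = 4.0000: term = 40.678810
  t = 5.0000: term = 1762.043399
Convexity = (1/P) * sum = 1848.701178 / 79.850060 = 23.152158


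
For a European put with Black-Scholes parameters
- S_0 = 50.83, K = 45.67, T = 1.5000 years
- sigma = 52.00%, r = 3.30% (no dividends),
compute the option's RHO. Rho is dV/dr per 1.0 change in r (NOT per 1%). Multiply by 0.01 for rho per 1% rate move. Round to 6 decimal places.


d1 = 0.5642385558; d2 = -0.0726287773
phi(d1) = 0.3402341891; exp(-qT) = 1.0000000000; exp(-rT) = 0.9517051581
N(-d2) = 0.5289492369
Rho = -K*T*exp(-rT)*N(-d2) = -45.6700 * 1.5000 * 0.9517051581 * 0.5289492369 = -34.485672

Answer: Rho = -34.485672


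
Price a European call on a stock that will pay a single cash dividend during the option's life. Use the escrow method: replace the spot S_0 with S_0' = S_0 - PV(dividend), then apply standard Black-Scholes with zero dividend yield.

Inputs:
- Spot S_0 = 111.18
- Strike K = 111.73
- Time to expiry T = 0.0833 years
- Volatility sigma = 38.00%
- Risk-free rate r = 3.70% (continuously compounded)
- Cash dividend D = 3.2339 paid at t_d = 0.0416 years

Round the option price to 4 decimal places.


Answer: Price = 3.2726

Derivation:
PV(D) = D * exp(-r * t_d) = 3.2339 * 0.99846198 = 3.22892621
S_0' = S_0 - PV(D) = 111.1800 - 3.22892621 = 107.95107379
d1 = (ln(S_0'/K) + (r + sigma^2/2)*T) / (sigma*sqrt(T)) = -0.23078069
d2 = d1 - sigma*sqrt(T) = -0.34045530
exp(-rT) = 0.99692264
N(d1) = 0.40874259; N(d2) = 0.36675684
C = S_0' * N(d1) - K * exp(-rT) * N(d2) = 107.95107379 * 0.40874259 - 111.7300 * 0.99692264 * 0.36675684 = 3.2726
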